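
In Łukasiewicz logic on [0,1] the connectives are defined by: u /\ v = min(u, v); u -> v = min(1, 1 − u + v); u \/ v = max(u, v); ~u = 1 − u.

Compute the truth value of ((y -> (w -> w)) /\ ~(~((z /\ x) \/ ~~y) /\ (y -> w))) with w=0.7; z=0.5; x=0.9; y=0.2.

(w -> w): min(1, 1 − 0.7 + 0.7) = 1
(y -> (w -> w)): min(1, 1 − 0.2 + 1) = 1
(z /\ x) = min(0.5, 0.9) = 0.5
~y: Łukasiewicz ¬ gives 1 − 0.2 = 0.8
~~y: Łukasiewicz ¬ gives 1 − 0.8 = 0.2
((z /\ x) \/ ~~y) = max(0.5, 0.2) = 0.5
~((z /\ x) \/ ~~y): Łukasiewicz ¬ gives 1 − 0.5 = 0.5
(y -> w): min(1, 1 − 0.2 + 0.7) = 1
(~((z /\ x) \/ ~~y) /\ (y -> w)) = min(0.5, 1) = 0.5
~(~((z /\ x) \/ ~~y) /\ (y -> w)): Łukasiewicz ¬ gives 1 − 0.5 = 0.5
((y -> (w -> w)) /\ ~(~((z /\ x) \/ ~~y) /\ (y -> w))) = min(1, 0.5) = 0.5

0.50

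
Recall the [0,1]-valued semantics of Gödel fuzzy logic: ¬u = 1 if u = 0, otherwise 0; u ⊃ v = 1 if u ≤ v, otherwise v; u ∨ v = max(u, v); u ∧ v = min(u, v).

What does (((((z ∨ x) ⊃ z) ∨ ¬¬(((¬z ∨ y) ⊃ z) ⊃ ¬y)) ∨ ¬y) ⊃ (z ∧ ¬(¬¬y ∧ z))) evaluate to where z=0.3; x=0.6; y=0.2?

(z ∨ x) = max(0.3, 0.6) = 0.6
((z ∨ x) ⊃ z): 0.6 > 0.3, so result = 0.3
¬z: Gödel ¬ of 0.3 = 0 (operand ≠ 0)
(¬z ∨ y) = max(0, 0.2) = 0.2
((¬z ∨ y) ⊃ z): 0.2 ≤ 0.3, so result = 1
¬y: Gödel ¬ of 0.2 = 0 (operand ≠ 0)
(((¬z ∨ y) ⊃ z) ⊃ ¬y): 1 > 0, so result = 0
¬(((¬z ∨ y) ⊃ z) ⊃ ¬y): Gödel ¬ of 0 = 1 (operand is 0)
¬¬(((¬z ∨ y) ⊃ z) ⊃ ¬y): Gödel ¬ of 1 = 0 (operand ≠ 0)
(((z ∨ x) ⊃ z) ∨ ¬¬(((¬z ∨ y) ⊃ z) ⊃ ¬y)) = max(0.3, 0) = 0.3
¬y: Gödel ¬ of 0.2 = 0 (operand ≠ 0)
((((z ∨ x) ⊃ z) ∨ ¬¬(((¬z ∨ y) ⊃ z) ⊃ ¬y)) ∨ ¬y) = max(0.3, 0) = 0.3
¬y: Gödel ¬ of 0.2 = 0 (operand ≠ 0)
¬¬y: Gödel ¬ of 0 = 1 (operand is 0)
(¬¬y ∧ z) = min(1, 0.3) = 0.3
¬(¬¬y ∧ z): Gödel ¬ of 0.3 = 0 (operand ≠ 0)
(z ∧ ¬(¬¬y ∧ z)) = min(0.3, 0) = 0
(((((z ∨ x) ⊃ z) ∨ ¬¬(((¬z ∨ y) ⊃ z) ⊃ ¬y)) ∨ ¬y) ⊃ (z ∧ ¬(¬¬y ∧ z))): 0.3 > 0, so result = 0

0.00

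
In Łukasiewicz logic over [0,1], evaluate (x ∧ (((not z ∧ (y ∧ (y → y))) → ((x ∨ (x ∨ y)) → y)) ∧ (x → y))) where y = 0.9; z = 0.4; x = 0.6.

not z: Łukasiewicz ¬ gives 1 − 0.4 = 0.6
(y → y): min(1, 1 − 0.9 + 0.9) = 1
(y ∧ (y → y)) = min(0.9, 1) = 0.9
(not z ∧ (y ∧ (y → y))) = min(0.6, 0.9) = 0.6
(x ∨ y) = max(0.6, 0.9) = 0.9
(x ∨ (x ∨ y)) = max(0.6, 0.9) = 0.9
((x ∨ (x ∨ y)) → y): min(1, 1 − 0.9 + 0.9) = 1
((not z ∧ (y ∧ (y → y))) → ((x ∨ (x ∨ y)) → y)): min(1, 1 − 0.6 + 1) = 1
(x → y): min(1, 1 − 0.6 + 0.9) = 1
(((not z ∧ (y ∧ (y → y))) → ((x ∨ (x ∨ y)) → y)) ∧ (x → y)) = min(1, 1) = 1
(x ∧ (((not z ∧ (y ∧ (y → y))) → ((x ∨ (x ∨ y)) → y)) ∧ (x → y))) = min(0.6, 1) = 0.6

0.60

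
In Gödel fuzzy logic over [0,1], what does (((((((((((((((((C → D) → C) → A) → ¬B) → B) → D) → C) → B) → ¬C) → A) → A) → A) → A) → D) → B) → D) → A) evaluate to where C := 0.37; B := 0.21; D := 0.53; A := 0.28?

(C → D): 0.37 ≤ 0.53, so result = 1
((C → D) → C): 1 > 0.37, so result = 0.37
(((C → D) → C) → A): 0.37 > 0.28, so result = 0.28
¬B: Gödel ¬ of 0.21 = 0 (operand ≠ 0)
((((C → D) → C) → A) → ¬B): 0.28 > 0, so result = 0
(((((C → D) → C) → A) → ¬B) → B): 0 ≤ 0.21, so result = 1
((((((C → D) → C) → A) → ¬B) → B) → D): 1 > 0.53, so result = 0.53
(((((((C → D) → C) → A) → ¬B) → B) → D) → C): 0.53 > 0.37, so result = 0.37
((((((((C → D) → C) → A) → ¬B) → B) → D) → C) → B): 0.37 > 0.21, so result = 0.21
¬C: Gödel ¬ of 0.37 = 0 (operand ≠ 0)
(((((((((C → D) → C) → A) → ¬B) → B) → D) → C) → B) → ¬C): 0.21 > 0, so result = 0
((((((((((C → D) → C) → A) → ¬B) → B) → D) → C) → B) → ¬C) → A): 0 ≤ 0.28, so result = 1
(((((((((((C → D) → C) → A) → ¬B) → B) → D) → C) → B) → ¬C) → A) → A): 1 > 0.28, so result = 0.28
((((((((((((C → D) → C) → A) → ¬B) → B) → D) → C) → B) → ¬C) → A) → A) → A): 0.28 ≤ 0.28, so result = 1
(((((((((((((C → D) → C) → A) → ¬B) → B) → D) → C) → B) → ¬C) → A) → A) → A) → A): 1 > 0.28, so result = 0.28
((((((((((((((C → D) → C) → A) → ¬B) → B) → D) → C) → B) → ¬C) → A) → A) → A) → A) → D): 0.28 ≤ 0.53, so result = 1
(((((((((((((((C → D) → C) → A) → ¬B) → B) → D) → C) → B) → ¬C) → A) → A) → A) → A) → D) → B): 1 > 0.21, so result = 0.21
((((((((((((((((C → D) → C) → A) → ¬B) → B) → D) → C) → B) → ¬C) → A) → A) → A) → A) → D) → B) → D): 0.21 ≤ 0.53, so result = 1
(((((((((((((((((C → D) → C) → A) → ¬B) → B) → D) → C) → B) → ¬C) → A) → A) → A) → A) → D) → B) → D) → A): 1 > 0.28, so result = 0.28

0.28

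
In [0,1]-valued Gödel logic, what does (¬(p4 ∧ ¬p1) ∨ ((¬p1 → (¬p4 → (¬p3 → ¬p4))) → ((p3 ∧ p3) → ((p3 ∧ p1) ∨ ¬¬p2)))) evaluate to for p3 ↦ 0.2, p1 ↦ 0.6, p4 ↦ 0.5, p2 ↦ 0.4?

1.00

¬p1: Gödel ¬ of 0.6 = 0 (operand ≠ 0)
(p4 ∧ ¬p1) = min(0.5, 0) = 0
¬(p4 ∧ ¬p1): Gödel ¬ of 0 = 1 (operand is 0)
¬p1: Gödel ¬ of 0.6 = 0 (operand ≠ 0)
¬p4: Gödel ¬ of 0.5 = 0 (operand ≠ 0)
¬p3: Gödel ¬ of 0.2 = 0 (operand ≠ 0)
¬p4: Gödel ¬ of 0.5 = 0 (operand ≠ 0)
(¬p3 → ¬p4): 0 ≤ 0, so result = 1
(¬p4 → (¬p3 → ¬p4)): 0 ≤ 1, so result = 1
(¬p1 → (¬p4 → (¬p3 → ¬p4))): 0 ≤ 1, so result = 1
(p3 ∧ p3) = min(0.2, 0.2) = 0.2
(p3 ∧ p1) = min(0.2, 0.6) = 0.2
¬p2: Gödel ¬ of 0.4 = 0 (operand ≠ 0)
¬¬p2: Gödel ¬ of 0 = 1 (operand is 0)
((p3 ∧ p1) ∨ ¬¬p2) = max(0.2, 1) = 1
((p3 ∧ p3) → ((p3 ∧ p1) ∨ ¬¬p2)): 0.2 ≤ 1, so result = 1
((¬p1 → (¬p4 → (¬p3 → ¬p4))) → ((p3 ∧ p3) → ((p3 ∧ p1) ∨ ¬¬p2))): 1 ≤ 1, so result = 1
(¬(p4 ∧ ¬p1) ∨ ((¬p1 → (¬p4 → (¬p3 → ¬p4))) → ((p3 ∧ p3) → ((p3 ∧ p1) ∨ ¬¬p2)))) = max(1, 1) = 1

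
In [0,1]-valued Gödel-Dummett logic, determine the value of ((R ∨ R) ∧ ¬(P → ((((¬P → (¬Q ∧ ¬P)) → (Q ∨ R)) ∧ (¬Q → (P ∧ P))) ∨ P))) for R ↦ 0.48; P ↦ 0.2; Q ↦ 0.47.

0.00

(R ∨ R) = max(0.48, 0.48) = 0.48
¬P: Gödel ¬ of 0.2 = 0 (operand ≠ 0)
¬Q: Gödel ¬ of 0.47 = 0 (operand ≠ 0)
¬P: Gödel ¬ of 0.2 = 0 (operand ≠ 0)
(¬Q ∧ ¬P) = min(0, 0) = 0
(¬P → (¬Q ∧ ¬P)): 0 ≤ 0, so result = 1
(Q ∨ R) = max(0.47, 0.48) = 0.48
((¬P → (¬Q ∧ ¬P)) → (Q ∨ R)): 1 > 0.48, so result = 0.48
¬Q: Gödel ¬ of 0.47 = 0 (operand ≠ 0)
(P ∧ P) = min(0.2, 0.2) = 0.2
(¬Q → (P ∧ P)): 0 ≤ 0.2, so result = 1
(((¬P → (¬Q ∧ ¬P)) → (Q ∨ R)) ∧ (¬Q → (P ∧ P))) = min(0.48, 1) = 0.48
((((¬P → (¬Q ∧ ¬P)) → (Q ∨ R)) ∧ (¬Q → (P ∧ P))) ∨ P) = max(0.48, 0.2) = 0.48
(P → ((((¬P → (¬Q ∧ ¬P)) → (Q ∨ R)) ∧ (¬Q → (P ∧ P))) ∨ P)): 0.2 ≤ 0.48, so result = 1
¬(P → ((((¬P → (¬Q ∧ ¬P)) → (Q ∨ R)) ∧ (¬Q → (P ∧ P))) ∨ P)): Gödel ¬ of 1 = 0 (operand ≠ 0)
((R ∨ R) ∧ ¬(P → ((((¬P → (¬Q ∧ ¬P)) → (Q ∨ R)) ∧ (¬Q → (P ∧ P))) ∨ P))) = min(0.48, 0) = 0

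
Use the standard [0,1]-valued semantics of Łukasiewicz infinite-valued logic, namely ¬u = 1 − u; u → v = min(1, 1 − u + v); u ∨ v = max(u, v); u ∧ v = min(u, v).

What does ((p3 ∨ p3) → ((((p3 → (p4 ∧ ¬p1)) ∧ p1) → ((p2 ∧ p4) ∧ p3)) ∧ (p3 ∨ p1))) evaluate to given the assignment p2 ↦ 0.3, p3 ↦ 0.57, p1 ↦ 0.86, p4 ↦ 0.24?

(p3 ∨ p3) = max(0.57, 0.57) = 0.57
¬p1: Łukasiewicz ¬ gives 1 − 0.86 = 0.14
(p4 ∧ ¬p1) = min(0.24, 0.14) = 0.14
(p3 → (p4 ∧ ¬p1)): min(1, 1 − 0.57 + 0.14) = 0.57
((p3 → (p4 ∧ ¬p1)) ∧ p1) = min(0.57, 0.86) = 0.57
(p2 ∧ p4) = min(0.3, 0.24) = 0.24
((p2 ∧ p4) ∧ p3) = min(0.24, 0.57) = 0.24
(((p3 → (p4 ∧ ¬p1)) ∧ p1) → ((p2 ∧ p4) ∧ p3)): min(1, 1 − 0.57 + 0.24) = 0.67
(p3 ∨ p1) = max(0.57, 0.86) = 0.86
((((p3 → (p4 ∧ ¬p1)) ∧ p1) → ((p2 ∧ p4) ∧ p3)) ∧ (p3 ∨ p1)) = min(0.67, 0.86) = 0.67
((p3 ∨ p3) → ((((p3 → (p4 ∧ ¬p1)) ∧ p1) → ((p2 ∧ p4) ∧ p3)) ∧ (p3 ∨ p1))): min(1, 1 − 0.57 + 0.67) = 1

1.00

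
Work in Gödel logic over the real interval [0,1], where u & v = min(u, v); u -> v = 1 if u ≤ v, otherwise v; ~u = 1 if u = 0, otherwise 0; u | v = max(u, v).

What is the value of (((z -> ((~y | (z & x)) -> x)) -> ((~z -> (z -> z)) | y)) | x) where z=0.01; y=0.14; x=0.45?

~y: Gödel ¬ of 0.14 = 0 (operand ≠ 0)
(z & x) = min(0.01, 0.45) = 0.01
(~y | (z & x)) = max(0, 0.01) = 0.01
((~y | (z & x)) -> x): 0.01 ≤ 0.45, so result = 1
(z -> ((~y | (z & x)) -> x)): 0.01 ≤ 1, so result = 1
~z: Gödel ¬ of 0.01 = 0 (operand ≠ 0)
(z -> z): 0.01 ≤ 0.01, so result = 1
(~z -> (z -> z)): 0 ≤ 1, so result = 1
((~z -> (z -> z)) | y) = max(1, 0.14) = 1
((z -> ((~y | (z & x)) -> x)) -> ((~z -> (z -> z)) | y)): 1 ≤ 1, so result = 1
(((z -> ((~y | (z & x)) -> x)) -> ((~z -> (z -> z)) | y)) | x) = max(1, 0.45) = 1

1.00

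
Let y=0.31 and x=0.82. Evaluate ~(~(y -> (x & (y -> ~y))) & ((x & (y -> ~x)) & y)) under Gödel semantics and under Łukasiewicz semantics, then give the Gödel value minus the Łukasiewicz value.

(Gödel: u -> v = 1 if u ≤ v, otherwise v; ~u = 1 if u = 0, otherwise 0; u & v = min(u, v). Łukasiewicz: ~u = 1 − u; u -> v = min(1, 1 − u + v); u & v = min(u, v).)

0.00

Gödel evaluation:
  ~y: Gödel ¬ of 0.31 = 0 (operand ≠ 0)
  (y -> ~y): 0.31 > 0, so result = 0
  (x & (y -> ~y)) = min(0.82, 0) = 0
  (y -> (x & (y -> ~y))): 0.31 > 0, so result = 0
  ~(y -> (x & (y -> ~y))): Gödel ¬ of 0 = 1 (operand is 0)
  ~x: Gödel ¬ of 0.82 = 0 (operand ≠ 0)
  (y -> ~x): 0.31 > 0, so result = 0
  (x & (y -> ~x)) = min(0.82, 0) = 0
  ((x & (y -> ~x)) & y) = min(0, 0.31) = 0
  (~(y -> (x & (y -> ~y))) & ((x & (y -> ~x)) & y)) = min(1, 0) = 0
  ~(~(y -> (x & (y -> ~y))) & ((x & (y -> ~x)) & y)): Gödel ¬ of 0 = 1 (operand is 0)
  Gödel value = 1
Łukasiewicz evaluation:
  ~y: Łukasiewicz ¬ gives 1 − 0.31 = 0.69
  (y -> ~y): min(1, 1 − 0.31 + 0.69) = 1
  (x & (y -> ~y)) = min(0.82, 1) = 0.82
  (y -> (x & (y -> ~y))): min(1, 1 − 0.31 + 0.82) = 1
  ~(y -> (x & (y -> ~y))): Łukasiewicz ¬ gives 1 − 1 = 0
  ~x: Łukasiewicz ¬ gives 1 − 0.82 = 0.18
  (y -> ~x): min(1, 1 − 0.31 + 0.18) = 0.87
  (x & (y -> ~x)) = min(0.82, 0.87) = 0.82
  ((x & (y -> ~x)) & y) = min(0.82, 0.31) = 0.31
  (~(y -> (x & (y -> ~y))) & ((x & (y -> ~x)) & y)) = min(0, 0.31) = 0
  ~(~(y -> (x & (y -> ~y))) & ((x & (y -> ~x)) & y)): Łukasiewicz ¬ gives 1 − 0 = 1
  Łukasiewicz value = 1
Difference: 1 − 1 = 0.00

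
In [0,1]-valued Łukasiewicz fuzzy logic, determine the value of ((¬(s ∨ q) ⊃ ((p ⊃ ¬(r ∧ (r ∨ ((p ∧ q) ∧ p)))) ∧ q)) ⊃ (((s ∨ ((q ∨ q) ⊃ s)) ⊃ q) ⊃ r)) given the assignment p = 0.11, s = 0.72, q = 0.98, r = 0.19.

0.19

(s ∨ q) = max(0.72, 0.98) = 0.98
¬(s ∨ q): Łukasiewicz ¬ gives 1 − 0.98 = 0.02
(p ∧ q) = min(0.11, 0.98) = 0.11
((p ∧ q) ∧ p) = min(0.11, 0.11) = 0.11
(r ∨ ((p ∧ q) ∧ p)) = max(0.19, 0.11) = 0.19
(r ∧ (r ∨ ((p ∧ q) ∧ p))) = min(0.19, 0.19) = 0.19
¬(r ∧ (r ∨ ((p ∧ q) ∧ p))): Łukasiewicz ¬ gives 1 − 0.19 = 0.81
(p ⊃ ¬(r ∧ (r ∨ ((p ∧ q) ∧ p)))): min(1, 1 − 0.11 + 0.81) = 1
((p ⊃ ¬(r ∧ (r ∨ ((p ∧ q) ∧ p)))) ∧ q) = min(1, 0.98) = 0.98
(¬(s ∨ q) ⊃ ((p ⊃ ¬(r ∧ (r ∨ ((p ∧ q) ∧ p)))) ∧ q)): min(1, 1 − 0.02 + 0.98) = 1
(q ∨ q) = max(0.98, 0.98) = 0.98
((q ∨ q) ⊃ s): min(1, 1 − 0.98 + 0.72) = 0.74
(s ∨ ((q ∨ q) ⊃ s)) = max(0.72, 0.74) = 0.74
((s ∨ ((q ∨ q) ⊃ s)) ⊃ q): min(1, 1 − 0.74 + 0.98) = 1
(((s ∨ ((q ∨ q) ⊃ s)) ⊃ q) ⊃ r): min(1, 1 − 1 + 0.19) = 0.19
((¬(s ∨ q) ⊃ ((p ⊃ ¬(r ∧ (r ∨ ((p ∧ q) ∧ p)))) ∧ q)) ⊃ (((s ∨ ((q ∨ q) ⊃ s)) ⊃ q) ⊃ r)): min(1, 1 − 1 + 0.19) = 0.19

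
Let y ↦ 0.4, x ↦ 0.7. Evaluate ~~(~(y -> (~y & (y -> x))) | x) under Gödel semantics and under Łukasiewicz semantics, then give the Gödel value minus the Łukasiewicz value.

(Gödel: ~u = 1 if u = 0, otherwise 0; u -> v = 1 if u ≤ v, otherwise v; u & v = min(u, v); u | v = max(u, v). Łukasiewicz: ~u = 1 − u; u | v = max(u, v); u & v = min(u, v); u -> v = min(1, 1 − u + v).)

0.30

Gödel evaluation:
  ~y: Gödel ¬ of 0.4 = 0 (operand ≠ 0)
  (y -> x): 0.4 ≤ 0.7, so result = 1
  (~y & (y -> x)) = min(0, 1) = 0
  (y -> (~y & (y -> x))): 0.4 > 0, so result = 0
  ~(y -> (~y & (y -> x))): Gödel ¬ of 0 = 1 (operand is 0)
  (~(y -> (~y & (y -> x))) | x) = max(1, 0.7) = 1
  ~(~(y -> (~y & (y -> x))) | x): Gödel ¬ of 1 = 0 (operand ≠ 0)
  ~~(~(y -> (~y & (y -> x))) | x): Gödel ¬ of 0 = 1 (operand is 0)
  Gödel value = 1
Łukasiewicz evaluation:
  ~y: Łukasiewicz ¬ gives 1 − 0.4 = 0.6
  (y -> x): min(1, 1 − 0.4 + 0.7) = 1
  (~y & (y -> x)) = min(0.6, 1) = 0.6
  (y -> (~y & (y -> x))): min(1, 1 − 0.4 + 0.6) = 1
  ~(y -> (~y & (y -> x))): Łukasiewicz ¬ gives 1 − 1 = 0
  (~(y -> (~y & (y -> x))) | x) = max(0, 0.7) = 0.7
  ~(~(y -> (~y & (y -> x))) | x): Łukasiewicz ¬ gives 1 − 0.7 = 0.3
  ~~(~(y -> (~y & (y -> x))) | x): Łukasiewicz ¬ gives 1 − 0.3 = 0.7
  Łukasiewicz value = 0.7
Difference: 1 − 0.7 = 0.30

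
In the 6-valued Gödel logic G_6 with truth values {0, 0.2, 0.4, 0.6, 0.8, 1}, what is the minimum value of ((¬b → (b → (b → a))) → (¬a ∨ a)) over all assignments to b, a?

0.20

The minimum is attained at b = 0, a = 0.2:
  ¬b: Gödel ¬ of 0 = 1 (operand is 0)
  (b → a): 0 ≤ 0.2, so result = 1
  (b → (b → a)): 0 ≤ 1, so result = 1
  (¬b → (b → (b → a))): 1 ≤ 1, so result = 1
  ¬a: Gödel ¬ of 0.2 = 0 (operand ≠ 0)
  (¬a ∨ a) = max(0, 0.2) = 0.2
  ((¬b → (b → (b → a))) → (¬a ∨ a)): 1 > 0.2, so result = 0.2
Checking all 36 assignments confirms none give a value below 0.20.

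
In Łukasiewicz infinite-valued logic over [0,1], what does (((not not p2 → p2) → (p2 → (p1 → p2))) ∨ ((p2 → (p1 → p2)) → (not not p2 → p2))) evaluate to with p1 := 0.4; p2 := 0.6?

1.00

not p2: Łukasiewicz ¬ gives 1 − 0.6 = 0.4
not not p2: Łukasiewicz ¬ gives 1 − 0.4 = 0.6
(not not p2 → p2): min(1, 1 − 0.6 + 0.6) = 1
(p1 → p2): min(1, 1 − 0.4 + 0.6) = 1
(p2 → (p1 → p2)): min(1, 1 − 0.6 + 1) = 1
((not not p2 → p2) → (p2 → (p1 → p2))): min(1, 1 − 1 + 1) = 1
(p1 → p2): min(1, 1 − 0.4 + 0.6) = 1
(p2 → (p1 → p2)): min(1, 1 − 0.6 + 1) = 1
not p2: Łukasiewicz ¬ gives 1 − 0.6 = 0.4
not not p2: Łukasiewicz ¬ gives 1 − 0.4 = 0.6
(not not p2 → p2): min(1, 1 − 0.6 + 0.6) = 1
((p2 → (p1 → p2)) → (not not p2 → p2)): min(1, 1 − 1 + 1) = 1
(((not not p2 → p2) → (p2 → (p1 → p2))) ∨ ((p2 → (p1 → p2)) → (not not p2 → p2))) = max(1, 1) = 1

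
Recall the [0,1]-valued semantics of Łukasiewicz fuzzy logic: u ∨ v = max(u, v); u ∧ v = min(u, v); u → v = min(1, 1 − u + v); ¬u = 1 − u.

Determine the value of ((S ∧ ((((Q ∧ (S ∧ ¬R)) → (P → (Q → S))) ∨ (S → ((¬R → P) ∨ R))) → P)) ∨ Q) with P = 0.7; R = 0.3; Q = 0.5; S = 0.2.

¬R: Łukasiewicz ¬ gives 1 − 0.3 = 0.7
(S ∧ ¬R) = min(0.2, 0.7) = 0.2
(Q ∧ (S ∧ ¬R)) = min(0.5, 0.2) = 0.2
(Q → S): min(1, 1 − 0.5 + 0.2) = 0.7
(P → (Q → S)): min(1, 1 − 0.7 + 0.7) = 1
((Q ∧ (S ∧ ¬R)) → (P → (Q → S))): min(1, 1 − 0.2 + 1) = 1
¬R: Łukasiewicz ¬ gives 1 − 0.3 = 0.7
(¬R → P): min(1, 1 − 0.7 + 0.7) = 1
((¬R → P) ∨ R) = max(1, 0.3) = 1
(S → ((¬R → P) ∨ R)): min(1, 1 − 0.2 + 1) = 1
(((Q ∧ (S ∧ ¬R)) → (P → (Q → S))) ∨ (S → ((¬R → P) ∨ R))) = max(1, 1) = 1
((((Q ∧ (S ∧ ¬R)) → (P → (Q → S))) ∨ (S → ((¬R → P) ∨ R))) → P): min(1, 1 − 1 + 0.7) = 0.7
(S ∧ ((((Q ∧ (S ∧ ¬R)) → (P → (Q → S))) ∨ (S → ((¬R → P) ∨ R))) → P)) = min(0.2, 0.7) = 0.2
((S ∧ ((((Q ∧ (S ∧ ¬R)) → (P → (Q → S))) ∨ (S → ((¬R → P) ∨ R))) → P)) ∨ Q) = max(0.2, 0.5) = 0.5

0.50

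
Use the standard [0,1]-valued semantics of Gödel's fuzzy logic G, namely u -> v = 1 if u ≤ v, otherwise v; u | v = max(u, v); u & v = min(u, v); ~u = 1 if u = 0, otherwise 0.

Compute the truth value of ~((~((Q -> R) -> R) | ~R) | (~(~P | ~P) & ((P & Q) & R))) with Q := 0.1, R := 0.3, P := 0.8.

0.00

(Q -> R): 0.1 ≤ 0.3, so result = 1
((Q -> R) -> R): 1 > 0.3, so result = 0.3
~((Q -> R) -> R): Gödel ¬ of 0.3 = 0 (operand ≠ 0)
~R: Gödel ¬ of 0.3 = 0 (operand ≠ 0)
(~((Q -> R) -> R) | ~R) = max(0, 0) = 0
~P: Gödel ¬ of 0.8 = 0 (operand ≠ 0)
~P: Gödel ¬ of 0.8 = 0 (operand ≠ 0)
(~P | ~P) = max(0, 0) = 0
~(~P | ~P): Gödel ¬ of 0 = 1 (operand is 0)
(P & Q) = min(0.8, 0.1) = 0.1
((P & Q) & R) = min(0.1, 0.3) = 0.1
(~(~P | ~P) & ((P & Q) & R)) = min(1, 0.1) = 0.1
((~((Q -> R) -> R) | ~R) | (~(~P | ~P) & ((P & Q) & R))) = max(0, 0.1) = 0.1
~((~((Q -> R) -> R) | ~R) | (~(~P | ~P) & ((P & Q) & R))): Gödel ¬ of 0.1 = 0 (operand ≠ 0)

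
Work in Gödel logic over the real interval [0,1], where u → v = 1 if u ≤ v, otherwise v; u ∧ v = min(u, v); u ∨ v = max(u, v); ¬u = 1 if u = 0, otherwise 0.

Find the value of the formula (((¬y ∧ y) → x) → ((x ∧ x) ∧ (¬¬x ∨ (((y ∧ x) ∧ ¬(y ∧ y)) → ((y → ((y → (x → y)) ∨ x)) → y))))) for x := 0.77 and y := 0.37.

0.77

¬y: Gödel ¬ of 0.37 = 0 (operand ≠ 0)
(¬y ∧ y) = min(0, 0.37) = 0
((¬y ∧ y) → x): 0 ≤ 0.77, so result = 1
(x ∧ x) = min(0.77, 0.77) = 0.77
¬x: Gödel ¬ of 0.77 = 0 (operand ≠ 0)
¬¬x: Gödel ¬ of 0 = 1 (operand is 0)
(y ∧ x) = min(0.37, 0.77) = 0.37
(y ∧ y) = min(0.37, 0.37) = 0.37
¬(y ∧ y): Gödel ¬ of 0.37 = 0 (operand ≠ 0)
((y ∧ x) ∧ ¬(y ∧ y)) = min(0.37, 0) = 0
(x → y): 0.77 > 0.37, so result = 0.37
(y → (x → y)): 0.37 ≤ 0.37, so result = 1
((y → (x → y)) ∨ x) = max(1, 0.77) = 1
(y → ((y → (x → y)) ∨ x)): 0.37 ≤ 1, so result = 1
((y → ((y → (x → y)) ∨ x)) → y): 1 > 0.37, so result = 0.37
(((y ∧ x) ∧ ¬(y ∧ y)) → ((y → ((y → (x → y)) ∨ x)) → y)): 0 ≤ 0.37, so result = 1
(¬¬x ∨ (((y ∧ x) ∧ ¬(y ∧ y)) → ((y → ((y → (x → y)) ∨ x)) → y))) = max(1, 1) = 1
((x ∧ x) ∧ (¬¬x ∨ (((y ∧ x) ∧ ¬(y ∧ y)) → ((y → ((y → (x → y)) ∨ x)) → y)))) = min(0.77, 1) = 0.77
(((¬y ∧ y) → x) → ((x ∧ x) ∧ (¬¬x ∨ (((y ∧ x) ∧ ¬(y ∧ y)) → ((y → ((y → (x → y)) ∨ x)) → y))))): 1 > 0.77, so result = 0.77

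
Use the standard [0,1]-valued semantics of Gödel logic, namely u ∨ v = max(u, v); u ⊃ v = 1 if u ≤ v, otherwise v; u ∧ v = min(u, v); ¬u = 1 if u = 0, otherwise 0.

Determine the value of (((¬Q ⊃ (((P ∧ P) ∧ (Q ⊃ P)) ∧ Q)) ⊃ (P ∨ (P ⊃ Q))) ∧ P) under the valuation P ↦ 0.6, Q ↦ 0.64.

0.60

¬Q: Gödel ¬ of 0.64 = 0 (operand ≠ 0)
(P ∧ P) = min(0.6, 0.6) = 0.6
(Q ⊃ P): 0.64 > 0.6, so result = 0.6
((P ∧ P) ∧ (Q ⊃ P)) = min(0.6, 0.6) = 0.6
(((P ∧ P) ∧ (Q ⊃ P)) ∧ Q) = min(0.6, 0.64) = 0.6
(¬Q ⊃ (((P ∧ P) ∧ (Q ⊃ P)) ∧ Q)): 0 ≤ 0.6, so result = 1
(P ⊃ Q): 0.6 ≤ 0.64, so result = 1
(P ∨ (P ⊃ Q)) = max(0.6, 1) = 1
((¬Q ⊃ (((P ∧ P) ∧ (Q ⊃ P)) ∧ Q)) ⊃ (P ∨ (P ⊃ Q))): 1 ≤ 1, so result = 1
(((¬Q ⊃ (((P ∧ P) ∧ (Q ⊃ P)) ∧ Q)) ⊃ (P ∨ (P ⊃ Q))) ∧ P) = min(1, 0.6) = 0.6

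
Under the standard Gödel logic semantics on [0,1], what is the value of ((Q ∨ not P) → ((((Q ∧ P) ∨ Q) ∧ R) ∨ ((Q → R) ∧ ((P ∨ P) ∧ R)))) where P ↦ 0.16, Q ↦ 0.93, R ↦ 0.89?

0.89

not P: Gödel ¬ of 0.16 = 0 (operand ≠ 0)
(Q ∨ not P) = max(0.93, 0) = 0.93
(Q ∧ P) = min(0.93, 0.16) = 0.16
((Q ∧ P) ∨ Q) = max(0.16, 0.93) = 0.93
(((Q ∧ P) ∨ Q) ∧ R) = min(0.93, 0.89) = 0.89
(Q → R): 0.93 > 0.89, so result = 0.89
(P ∨ P) = max(0.16, 0.16) = 0.16
((P ∨ P) ∧ R) = min(0.16, 0.89) = 0.16
((Q → R) ∧ ((P ∨ P) ∧ R)) = min(0.89, 0.16) = 0.16
((((Q ∧ P) ∨ Q) ∧ R) ∨ ((Q → R) ∧ ((P ∨ P) ∧ R))) = max(0.89, 0.16) = 0.89
((Q ∨ not P) → ((((Q ∧ P) ∨ Q) ∧ R) ∨ ((Q → R) ∧ ((P ∨ P) ∧ R)))): 0.93 > 0.89, so result = 0.89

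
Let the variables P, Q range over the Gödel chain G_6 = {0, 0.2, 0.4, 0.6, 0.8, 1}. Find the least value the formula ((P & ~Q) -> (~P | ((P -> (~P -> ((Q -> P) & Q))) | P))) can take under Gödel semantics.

Every assignment gives 1. For instance at P = 0, Q = 0:
  ~Q: Gödel ¬ of 0 = 1 (operand is 0)
  (P & ~Q) = min(0, 1) = 0
  ~P: Gödel ¬ of 0 = 1 (operand is 0)
  ~P: Gödel ¬ of 0 = 1 (operand is 0)
  (Q -> P): 0 ≤ 0, so result = 1
  ((Q -> P) & Q) = min(1, 0) = 0
  (~P -> ((Q -> P) & Q)): 1 > 0, so result = 0
  (P -> (~P -> ((Q -> P) & Q))): 0 ≤ 0, so result = 1
  ((P -> (~P -> ((Q -> P) & Q))) | P) = max(1, 0) = 1
  (~P | ((P -> (~P -> ((Q -> P) & Q))) | P)) = max(1, 1) = 1
  ((P & ~Q) -> (~P | ((P -> (~P -> ((Q -> P) & Q))) | P))): 0 ≤ 1, so result = 1
All 36 assignments give value 1 — the formula is a G_6-tautology.

1.00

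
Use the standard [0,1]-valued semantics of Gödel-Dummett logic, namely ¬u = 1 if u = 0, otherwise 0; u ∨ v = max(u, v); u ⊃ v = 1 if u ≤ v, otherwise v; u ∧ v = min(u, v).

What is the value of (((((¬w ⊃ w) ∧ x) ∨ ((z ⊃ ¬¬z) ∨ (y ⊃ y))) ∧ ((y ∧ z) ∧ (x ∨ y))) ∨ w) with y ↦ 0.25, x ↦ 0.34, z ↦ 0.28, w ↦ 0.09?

0.25

¬w: Gödel ¬ of 0.09 = 0 (operand ≠ 0)
(¬w ⊃ w): 0 ≤ 0.09, so result = 1
((¬w ⊃ w) ∧ x) = min(1, 0.34) = 0.34
¬z: Gödel ¬ of 0.28 = 0 (operand ≠ 0)
¬¬z: Gödel ¬ of 0 = 1 (operand is 0)
(z ⊃ ¬¬z): 0.28 ≤ 1, so result = 1
(y ⊃ y): 0.25 ≤ 0.25, so result = 1
((z ⊃ ¬¬z) ∨ (y ⊃ y)) = max(1, 1) = 1
(((¬w ⊃ w) ∧ x) ∨ ((z ⊃ ¬¬z) ∨ (y ⊃ y))) = max(0.34, 1) = 1
(y ∧ z) = min(0.25, 0.28) = 0.25
(x ∨ y) = max(0.34, 0.25) = 0.34
((y ∧ z) ∧ (x ∨ y)) = min(0.25, 0.34) = 0.25
((((¬w ⊃ w) ∧ x) ∨ ((z ⊃ ¬¬z) ∨ (y ⊃ y))) ∧ ((y ∧ z) ∧ (x ∨ y))) = min(1, 0.25) = 0.25
(((((¬w ⊃ w) ∧ x) ∨ ((z ⊃ ¬¬z) ∨ (y ⊃ y))) ∧ ((y ∧ z) ∧ (x ∨ y))) ∨ w) = max(0.25, 0.09) = 0.25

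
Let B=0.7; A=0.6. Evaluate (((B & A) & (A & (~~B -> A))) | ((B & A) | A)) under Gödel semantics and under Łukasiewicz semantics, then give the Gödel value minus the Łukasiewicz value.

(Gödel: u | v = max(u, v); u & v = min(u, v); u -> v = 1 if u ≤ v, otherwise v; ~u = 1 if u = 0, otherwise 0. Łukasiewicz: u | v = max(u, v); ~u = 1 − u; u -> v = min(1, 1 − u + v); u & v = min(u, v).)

0.00

Gödel evaluation:
  (B & A) = min(0.7, 0.6) = 0.6
  ~B: Gödel ¬ of 0.7 = 0 (operand ≠ 0)
  ~~B: Gödel ¬ of 0 = 1 (operand is 0)
  (~~B -> A): 1 > 0.6, so result = 0.6
  (A & (~~B -> A)) = min(0.6, 0.6) = 0.6
  ((B & A) & (A & (~~B -> A))) = min(0.6, 0.6) = 0.6
  (B & A) = min(0.7, 0.6) = 0.6
  ((B & A) | A) = max(0.6, 0.6) = 0.6
  (((B & A) & (A & (~~B -> A))) | ((B & A) | A)) = max(0.6, 0.6) = 0.6
  Gödel value = 0.6
Łukasiewicz evaluation:
  (B & A) = min(0.7, 0.6) = 0.6
  ~B: Łukasiewicz ¬ gives 1 − 0.7 = 0.3
  ~~B: Łukasiewicz ¬ gives 1 − 0.3 = 0.7
  (~~B -> A): min(1, 1 − 0.7 + 0.6) = 0.9
  (A & (~~B -> A)) = min(0.6, 0.9) = 0.6
  ((B & A) & (A & (~~B -> A))) = min(0.6, 0.6) = 0.6
  (B & A) = min(0.7, 0.6) = 0.6
  ((B & A) | A) = max(0.6, 0.6) = 0.6
  (((B & A) & (A & (~~B -> A))) | ((B & A) | A)) = max(0.6, 0.6) = 0.6
  Łukasiewicz value = 0.6
Difference: 0.6 − 0.6 = 0.00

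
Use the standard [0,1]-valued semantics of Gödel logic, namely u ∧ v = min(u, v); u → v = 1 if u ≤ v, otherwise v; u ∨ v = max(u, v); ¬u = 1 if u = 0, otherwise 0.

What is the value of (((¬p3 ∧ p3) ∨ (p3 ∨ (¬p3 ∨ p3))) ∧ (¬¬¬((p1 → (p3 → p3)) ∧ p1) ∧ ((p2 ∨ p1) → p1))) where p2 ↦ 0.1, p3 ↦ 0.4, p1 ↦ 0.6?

¬p3: Gödel ¬ of 0.4 = 0 (operand ≠ 0)
(¬p3 ∧ p3) = min(0, 0.4) = 0
¬p3: Gödel ¬ of 0.4 = 0 (operand ≠ 0)
(¬p3 ∨ p3) = max(0, 0.4) = 0.4
(p3 ∨ (¬p3 ∨ p3)) = max(0.4, 0.4) = 0.4
((¬p3 ∧ p3) ∨ (p3 ∨ (¬p3 ∨ p3))) = max(0, 0.4) = 0.4
(p3 → p3): 0.4 ≤ 0.4, so result = 1
(p1 → (p3 → p3)): 0.6 ≤ 1, so result = 1
((p1 → (p3 → p3)) ∧ p1) = min(1, 0.6) = 0.6
¬((p1 → (p3 → p3)) ∧ p1): Gödel ¬ of 0.6 = 0 (operand ≠ 0)
¬¬((p1 → (p3 → p3)) ∧ p1): Gödel ¬ of 0 = 1 (operand is 0)
¬¬¬((p1 → (p3 → p3)) ∧ p1): Gödel ¬ of 1 = 0 (operand ≠ 0)
(p2 ∨ p1) = max(0.1, 0.6) = 0.6
((p2 ∨ p1) → p1): 0.6 ≤ 0.6, so result = 1
(¬¬¬((p1 → (p3 → p3)) ∧ p1) ∧ ((p2 ∨ p1) → p1)) = min(0, 1) = 0
(((¬p3 ∧ p3) ∨ (p3 ∨ (¬p3 ∨ p3))) ∧ (¬¬¬((p1 → (p3 → p3)) ∧ p1) ∧ ((p2 ∨ p1) → p1))) = min(0.4, 0) = 0

0.00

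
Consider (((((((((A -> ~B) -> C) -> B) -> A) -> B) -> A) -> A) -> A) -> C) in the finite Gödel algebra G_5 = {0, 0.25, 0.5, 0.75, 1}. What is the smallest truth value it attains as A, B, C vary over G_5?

0.00

The minimum is attained at A = 0.25, B = 0, C = 0:
  ~B: Gödel ¬ of 0 = 1 (operand is 0)
  (A -> ~B): 0.25 ≤ 1, so result = 1
  ((A -> ~B) -> C): 1 > 0, so result = 0
  (((A -> ~B) -> C) -> B): 0 ≤ 0, so result = 1
  ((((A -> ~B) -> C) -> B) -> A): 1 > 0.25, so result = 0.25
  (((((A -> ~B) -> C) -> B) -> A) -> B): 0.25 > 0, so result = 0
  ((((((A -> ~B) -> C) -> B) -> A) -> B) -> A): 0 ≤ 0.25, so result = 1
  (((((((A -> ~B) -> C) -> B) -> A) -> B) -> A) -> A): 1 > 0.25, so result = 0.25
  ((((((((A -> ~B) -> C) -> B) -> A) -> B) -> A) -> A) -> A): 0.25 ≤ 0.25, so result = 1
  (((((((((A -> ~B) -> C) -> B) -> A) -> B) -> A) -> A) -> A) -> C): 1 > 0, so result = 0
Checking all 125 assignments confirms none give a value below 0.00.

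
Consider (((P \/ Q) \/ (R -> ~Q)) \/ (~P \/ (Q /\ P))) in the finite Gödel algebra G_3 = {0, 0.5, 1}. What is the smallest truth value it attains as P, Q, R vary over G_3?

0.50

The minimum is attained at P = 0.5, Q = 0.5, R = 0.5:
  (P \/ Q) = max(0.5, 0.5) = 0.5
  ~Q: Gödel ¬ of 0.5 = 0 (operand ≠ 0)
  (R -> ~Q): 0.5 > 0, so result = 0
  ((P \/ Q) \/ (R -> ~Q)) = max(0.5, 0) = 0.5
  ~P: Gödel ¬ of 0.5 = 0 (operand ≠ 0)
  (Q /\ P) = min(0.5, 0.5) = 0.5
  (~P \/ (Q /\ P)) = max(0, 0.5) = 0.5
  (((P \/ Q) \/ (R -> ~Q)) \/ (~P \/ (Q /\ P))) = max(0.5, 0.5) = 0.5
Checking all 27 assignments confirms none give a value below 0.50.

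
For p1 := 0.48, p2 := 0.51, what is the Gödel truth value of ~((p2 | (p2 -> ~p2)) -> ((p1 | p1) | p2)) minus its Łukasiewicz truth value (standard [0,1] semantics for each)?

-0.47

Gödel evaluation:
  ~p2: Gödel ¬ of 0.51 = 0 (operand ≠ 0)
  (p2 -> ~p2): 0.51 > 0, so result = 0
  (p2 | (p2 -> ~p2)) = max(0.51, 0) = 0.51
  (p1 | p1) = max(0.48, 0.48) = 0.48
  ((p1 | p1) | p2) = max(0.48, 0.51) = 0.51
  ((p2 | (p2 -> ~p2)) -> ((p1 | p1) | p2)): 0.51 ≤ 0.51, so result = 1
  ~((p2 | (p2 -> ~p2)) -> ((p1 | p1) | p2)): Gödel ¬ of 1 = 0 (operand ≠ 0)
  Gödel value = 0
Łukasiewicz evaluation:
  ~p2: Łukasiewicz ¬ gives 1 − 0.51 = 0.49
  (p2 -> ~p2): min(1, 1 − 0.51 + 0.49) = 0.98
  (p2 | (p2 -> ~p2)) = max(0.51, 0.98) = 0.98
  (p1 | p1) = max(0.48, 0.48) = 0.48
  ((p1 | p1) | p2) = max(0.48, 0.51) = 0.51
  ((p2 | (p2 -> ~p2)) -> ((p1 | p1) | p2)): min(1, 1 − 0.98 + 0.51) = 0.53
  ~((p2 | (p2 -> ~p2)) -> ((p1 | p1) | p2)): Łukasiewicz ¬ gives 1 − 0.53 = 0.47
  Łukasiewicz value = 0.47
Difference: 0 − 0.47 = -0.47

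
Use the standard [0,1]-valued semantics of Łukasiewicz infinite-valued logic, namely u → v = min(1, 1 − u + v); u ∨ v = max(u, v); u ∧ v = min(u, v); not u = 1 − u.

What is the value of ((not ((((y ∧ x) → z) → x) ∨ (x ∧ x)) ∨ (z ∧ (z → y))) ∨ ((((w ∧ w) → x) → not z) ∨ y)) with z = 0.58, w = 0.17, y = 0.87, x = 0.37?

0.87

(y ∧ x) = min(0.87, 0.37) = 0.37
((y ∧ x) → z): min(1, 1 − 0.37 + 0.58) = 1
(((y ∧ x) → z) → x): min(1, 1 − 1 + 0.37) = 0.37
(x ∧ x) = min(0.37, 0.37) = 0.37
((((y ∧ x) → z) → x) ∨ (x ∧ x)) = max(0.37, 0.37) = 0.37
not ((((y ∧ x) → z) → x) ∨ (x ∧ x)): Łukasiewicz ¬ gives 1 − 0.37 = 0.63
(z → y): min(1, 1 − 0.58 + 0.87) = 1
(z ∧ (z → y)) = min(0.58, 1) = 0.58
(not ((((y ∧ x) → z) → x) ∨ (x ∧ x)) ∨ (z ∧ (z → y))) = max(0.63, 0.58) = 0.63
(w ∧ w) = min(0.17, 0.17) = 0.17
((w ∧ w) → x): min(1, 1 − 0.17 + 0.37) = 1
not z: Łukasiewicz ¬ gives 1 − 0.58 = 0.42
(((w ∧ w) → x) → not z): min(1, 1 − 1 + 0.42) = 0.42
((((w ∧ w) → x) → not z) ∨ y) = max(0.42, 0.87) = 0.87
((not ((((y ∧ x) → z) → x) ∨ (x ∧ x)) ∨ (z ∧ (z → y))) ∨ ((((w ∧ w) → x) → not z) ∨ y)) = max(0.63, 0.87) = 0.87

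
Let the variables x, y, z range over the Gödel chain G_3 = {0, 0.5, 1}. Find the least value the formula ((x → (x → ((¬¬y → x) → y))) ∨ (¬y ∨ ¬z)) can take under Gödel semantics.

0.50

The minimum is attained at x = 1, y = 0.5, z = 0.5:
  ¬y: Gödel ¬ of 0.5 = 0 (operand ≠ 0)
  ¬¬y: Gödel ¬ of 0 = 1 (operand is 0)
  (¬¬y → x): 1 ≤ 1, so result = 1
  ((¬¬y → x) → y): 1 > 0.5, so result = 0.5
  (x → ((¬¬y → x) → y)): 1 > 0.5, so result = 0.5
  (x → (x → ((¬¬y → x) → y))): 1 > 0.5, so result = 0.5
  ¬y: Gödel ¬ of 0.5 = 0 (operand ≠ 0)
  ¬z: Gödel ¬ of 0.5 = 0 (operand ≠ 0)
  (¬y ∨ ¬z) = max(0, 0) = 0
  ((x → (x → ((¬¬y → x) → y))) ∨ (¬y ∨ ¬z)) = max(0.5, 0) = 0.5
Checking all 27 assignments confirms none give a value below 0.50.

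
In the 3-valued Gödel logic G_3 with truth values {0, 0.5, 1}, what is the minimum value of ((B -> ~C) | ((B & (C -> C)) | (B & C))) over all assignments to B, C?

The minimum is attained at B = 0.5, C = 0.5:
  ~C: Gödel ¬ of 0.5 = 0 (operand ≠ 0)
  (B -> ~C): 0.5 > 0, so result = 0
  (C -> C): 0.5 ≤ 0.5, so result = 1
  (B & (C -> C)) = min(0.5, 1) = 0.5
  (B & C) = min(0.5, 0.5) = 0.5
  ((B & (C -> C)) | (B & C)) = max(0.5, 0.5) = 0.5
  ((B -> ~C) | ((B & (C -> C)) | (B & C))) = max(0, 0.5) = 0.5
Checking all 9 assignments confirms none give a value below 0.50.

0.50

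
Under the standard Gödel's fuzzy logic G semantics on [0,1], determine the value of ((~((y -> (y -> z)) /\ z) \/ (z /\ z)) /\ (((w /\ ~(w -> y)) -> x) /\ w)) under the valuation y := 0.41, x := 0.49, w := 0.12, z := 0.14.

(y -> z): 0.41 > 0.14, so result = 0.14
(y -> (y -> z)): 0.41 > 0.14, so result = 0.14
((y -> (y -> z)) /\ z) = min(0.14, 0.14) = 0.14
~((y -> (y -> z)) /\ z): Gödel ¬ of 0.14 = 0 (operand ≠ 0)
(z /\ z) = min(0.14, 0.14) = 0.14
(~((y -> (y -> z)) /\ z) \/ (z /\ z)) = max(0, 0.14) = 0.14
(w -> y): 0.12 ≤ 0.41, so result = 1
~(w -> y): Gödel ¬ of 1 = 0 (operand ≠ 0)
(w /\ ~(w -> y)) = min(0.12, 0) = 0
((w /\ ~(w -> y)) -> x): 0 ≤ 0.49, so result = 1
(((w /\ ~(w -> y)) -> x) /\ w) = min(1, 0.12) = 0.12
((~((y -> (y -> z)) /\ z) \/ (z /\ z)) /\ (((w /\ ~(w -> y)) -> x) /\ w)) = min(0.14, 0.12) = 0.12

0.12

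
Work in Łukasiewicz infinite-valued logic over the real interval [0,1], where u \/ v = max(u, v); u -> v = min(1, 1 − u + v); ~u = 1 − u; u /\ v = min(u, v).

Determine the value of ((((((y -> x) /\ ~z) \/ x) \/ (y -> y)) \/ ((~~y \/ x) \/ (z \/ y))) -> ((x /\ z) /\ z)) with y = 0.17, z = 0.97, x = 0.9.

(y -> x): min(1, 1 − 0.17 + 0.9) = 1
~z: Łukasiewicz ¬ gives 1 − 0.97 = 0.03
((y -> x) /\ ~z) = min(1, 0.03) = 0.03
(((y -> x) /\ ~z) \/ x) = max(0.03, 0.9) = 0.9
(y -> y): min(1, 1 − 0.17 + 0.17) = 1
((((y -> x) /\ ~z) \/ x) \/ (y -> y)) = max(0.9, 1) = 1
~y: Łukasiewicz ¬ gives 1 − 0.17 = 0.83
~~y: Łukasiewicz ¬ gives 1 − 0.83 = 0.17
(~~y \/ x) = max(0.17, 0.9) = 0.9
(z \/ y) = max(0.97, 0.17) = 0.97
((~~y \/ x) \/ (z \/ y)) = max(0.9, 0.97) = 0.97
(((((y -> x) /\ ~z) \/ x) \/ (y -> y)) \/ ((~~y \/ x) \/ (z \/ y))) = max(1, 0.97) = 1
(x /\ z) = min(0.9, 0.97) = 0.9
((x /\ z) /\ z) = min(0.9, 0.97) = 0.9
((((((y -> x) /\ ~z) \/ x) \/ (y -> y)) \/ ((~~y \/ x) \/ (z \/ y))) -> ((x /\ z) /\ z)): min(1, 1 − 1 + 0.9) = 0.9

0.90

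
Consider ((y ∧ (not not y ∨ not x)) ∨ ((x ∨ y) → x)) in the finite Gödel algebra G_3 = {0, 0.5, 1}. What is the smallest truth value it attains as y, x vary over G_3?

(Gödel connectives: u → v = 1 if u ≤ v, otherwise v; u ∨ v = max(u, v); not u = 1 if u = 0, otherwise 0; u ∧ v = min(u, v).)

The minimum is attained at y = 0.5, x = 0:
  not y: Gödel ¬ of 0.5 = 0 (operand ≠ 0)
  not not y: Gödel ¬ of 0 = 1 (operand is 0)
  not x: Gödel ¬ of 0 = 1 (operand is 0)
  (not not y ∨ not x) = max(1, 1) = 1
  (y ∧ (not not y ∨ not x)) = min(0.5, 1) = 0.5
  (x ∨ y) = max(0, 0.5) = 0.5
  ((x ∨ y) → x): 0.5 > 0, so result = 0
  ((y ∧ (not not y ∨ not x)) ∨ ((x ∨ y) → x)) = max(0.5, 0) = 0.5
Checking all 9 assignments confirms none give a value below 0.50.

0.50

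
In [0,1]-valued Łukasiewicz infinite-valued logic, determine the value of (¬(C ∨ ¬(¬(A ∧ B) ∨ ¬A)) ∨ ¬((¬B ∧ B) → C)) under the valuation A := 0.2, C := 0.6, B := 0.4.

(A ∧ B) = min(0.2, 0.4) = 0.2
¬(A ∧ B): Łukasiewicz ¬ gives 1 − 0.2 = 0.8
¬A: Łukasiewicz ¬ gives 1 − 0.2 = 0.8
(¬(A ∧ B) ∨ ¬A) = max(0.8, 0.8) = 0.8
¬(¬(A ∧ B) ∨ ¬A): Łukasiewicz ¬ gives 1 − 0.8 = 0.2
(C ∨ ¬(¬(A ∧ B) ∨ ¬A)) = max(0.6, 0.2) = 0.6
¬(C ∨ ¬(¬(A ∧ B) ∨ ¬A)): Łukasiewicz ¬ gives 1 − 0.6 = 0.4
¬B: Łukasiewicz ¬ gives 1 − 0.4 = 0.6
(¬B ∧ B) = min(0.6, 0.4) = 0.4
((¬B ∧ B) → C): min(1, 1 − 0.4 + 0.6) = 1
¬((¬B ∧ B) → C): Łukasiewicz ¬ gives 1 − 1 = 0
(¬(C ∨ ¬(¬(A ∧ B) ∨ ¬A)) ∨ ¬((¬B ∧ B) → C)) = max(0.4, 0) = 0.4

0.40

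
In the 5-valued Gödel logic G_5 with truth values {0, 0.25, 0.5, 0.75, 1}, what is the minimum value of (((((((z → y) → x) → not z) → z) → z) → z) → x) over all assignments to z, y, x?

0.00

The minimum is attained at z = 0.25, y = 0, x = 0:
  (z → y): 0.25 > 0, so result = 0
  ((z → y) → x): 0 ≤ 0, so result = 1
  not z: Gödel ¬ of 0.25 = 0 (operand ≠ 0)
  (((z → y) → x) → not z): 1 > 0, so result = 0
  ((((z → y) → x) → not z) → z): 0 ≤ 0.25, so result = 1
  (((((z → y) → x) → not z) → z) → z): 1 > 0.25, so result = 0.25
  ((((((z → y) → x) → not z) → z) → z) → z): 0.25 ≤ 0.25, so result = 1
  (((((((z → y) → x) → not z) → z) → z) → z) → x): 1 > 0, so result = 0
Checking all 125 assignments confirms none give a value below 0.00.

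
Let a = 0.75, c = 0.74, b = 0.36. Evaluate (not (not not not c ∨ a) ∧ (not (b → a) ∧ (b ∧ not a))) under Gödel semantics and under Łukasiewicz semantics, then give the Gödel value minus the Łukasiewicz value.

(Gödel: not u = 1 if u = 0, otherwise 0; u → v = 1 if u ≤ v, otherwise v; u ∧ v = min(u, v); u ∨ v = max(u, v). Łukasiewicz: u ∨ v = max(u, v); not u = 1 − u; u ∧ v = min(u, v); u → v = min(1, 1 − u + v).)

0.00

Gödel evaluation:
  not c: Gödel ¬ of 0.74 = 0 (operand ≠ 0)
  not not c: Gödel ¬ of 0 = 1 (operand is 0)
  not not not c: Gödel ¬ of 1 = 0 (operand ≠ 0)
  (not not not c ∨ a) = max(0, 0.75) = 0.75
  not (not not not c ∨ a): Gödel ¬ of 0.75 = 0 (operand ≠ 0)
  (b → a): 0.36 ≤ 0.75, so result = 1
  not (b → a): Gödel ¬ of 1 = 0 (operand ≠ 0)
  not a: Gödel ¬ of 0.75 = 0 (operand ≠ 0)
  (b ∧ not a) = min(0.36, 0) = 0
  (not (b → a) ∧ (b ∧ not a)) = min(0, 0) = 0
  (not (not not not c ∨ a) ∧ (not (b → a) ∧ (b ∧ not a))) = min(0, 0) = 0
  Gödel value = 0
Łukasiewicz evaluation:
  not c: Łukasiewicz ¬ gives 1 − 0.74 = 0.26
  not not c: Łukasiewicz ¬ gives 1 − 0.26 = 0.74
  not not not c: Łukasiewicz ¬ gives 1 − 0.74 = 0.26
  (not not not c ∨ a) = max(0.26, 0.75) = 0.75
  not (not not not c ∨ a): Łukasiewicz ¬ gives 1 − 0.75 = 0.25
  (b → a): min(1, 1 − 0.36 + 0.75) = 1
  not (b → a): Łukasiewicz ¬ gives 1 − 1 = 0
  not a: Łukasiewicz ¬ gives 1 − 0.75 = 0.25
  (b ∧ not a) = min(0.36, 0.25) = 0.25
  (not (b → a) ∧ (b ∧ not a)) = min(0, 0.25) = 0
  (not (not not not c ∨ a) ∧ (not (b → a) ∧ (b ∧ not a))) = min(0.25, 0) = 0
  Łukasiewicz value = 0
Difference: 0 − 0 = 0.00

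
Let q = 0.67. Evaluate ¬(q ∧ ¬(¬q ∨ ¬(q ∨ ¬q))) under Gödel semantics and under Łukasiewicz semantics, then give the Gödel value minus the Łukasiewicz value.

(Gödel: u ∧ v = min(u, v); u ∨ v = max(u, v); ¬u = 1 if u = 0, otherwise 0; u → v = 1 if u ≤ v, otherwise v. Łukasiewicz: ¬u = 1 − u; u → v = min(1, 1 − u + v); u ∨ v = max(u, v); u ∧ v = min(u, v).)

Gödel evaluation:
  ¬q: Gödel ¬ of 0.67 = 0 (operand ≠ 0)
  ¬q: Gödel ¬ of 0.67 = 0 (operand ≠ 0)
  (q ∨ ¬q) = max(0.67, 0) = 0.67
  ¬(q ∨ ¬q): Gödel ¬ of 0.67 = 0 (operand ≠ 0)
  (¬q ∨ ¬(q ∨ ¬q)) = max(0, 0) = 0
  ¬(¬q ∨ ¬(q ∨ ¬q)): Gödel ¬ of 0 = 1 (operand is 0)
  (q ∧ ¬(¬q ∨ ¬(q ∨ ¬q))) = min(0.67, 1) = 0.67
  ¬(q ∧ ¬(¬q ∨ ¬(q ∨ ¬q))): Gödel ¬ of 0.67 = 0 (operand ≠ 0)
  Gödel value = 0
Łukasiewicz evaluation:
  ¬q: Łukasiewicz ¬ gives 1 − 0.67 = 0.33
  ¬q: Łukasiewicz ¬ gives 1 − 0.67 = 0.33
  (q ∨ ¬q) = max(0.67, 0.33) = 0.67
  ¬(q ∨ ¬q): Łukasiewicz ¬ gives 1 − 0.67 = 0.33
  (¬q ∨ ¬(q ∨ ¬q)) = max(0.33, 0.33) = 0.33
  ¬(¬q ∨ ¬(q ∨ ¬q)): Łukasiewicz ¬ gives 1 − 0.33 = 0.67
  (q ∧ ¬(¬q ∨ ¬(q ∨ ¬q))) = min(0.67, 0.67) = 0.67
  ¬(q ∧ ¬(¬q ∨ ¬(q ∨ ¬q))): Łukasiewicz ¬ gives 1 − 0.67 = 0.33
  Łukasiewicz value = 0.33
Difference: 0 − 0.33 = -0.33

-0.33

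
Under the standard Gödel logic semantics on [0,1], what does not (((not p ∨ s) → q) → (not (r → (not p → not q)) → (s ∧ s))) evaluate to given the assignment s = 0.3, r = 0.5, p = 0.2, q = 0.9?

not p: Gödel ¬ of 0.2 = 0 (operand ≠ 0)
(not p ∨ s) = max(0, 0.3) = 0.3
((not p ∨ s) → q): 0.3 ≤ 0.9, so result = 1
not p: Gödel ¬ of 0.2 = 0 (operand ≠ 0)
not q: Gödel ¬ of 0.9 = 0 (operand ≠ 0)
(not p → not q): 0 ≤ 0, so result = 1
(r → (not p → not q)): 0.5 ≤ 1, so result = 1
not (r → (not p → not q)): Gödel ¬ of 1 = 0 (operand ≠ 0)
(s ∧ s) = min(0.3, 0.3) = 0.3
(not (r → (not p → not q)) → (s ∧ s)): 0 ≤ 0.3, so result = 1
(((not p ∨ s) → q) → (not (r → (not p → not q)) → (s ∧ s))): 1 ≤ 1, so result = 1
not (((not p ∨ s) → q) → (not (r → (not p → not q)) → (s ∧ s))): Gödel ¬ of 1 = 0 (operand ≠ 0)

0.00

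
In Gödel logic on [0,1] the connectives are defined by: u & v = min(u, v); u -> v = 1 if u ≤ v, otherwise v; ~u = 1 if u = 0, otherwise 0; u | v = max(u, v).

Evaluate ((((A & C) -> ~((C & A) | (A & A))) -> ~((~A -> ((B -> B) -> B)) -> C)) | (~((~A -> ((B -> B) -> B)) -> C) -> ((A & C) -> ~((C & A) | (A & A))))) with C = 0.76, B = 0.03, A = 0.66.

(A & C) = min(0.66, 0.76) = 0.66
(C & A) = min(0.76, 0.66) = 0.66
(A & A) = min(0.66, 0.66) = 0.66
((C & A) | (A & A)) = max(0.66, 0.66) = 0.66
~((C & A) | (A & A)): Gödel ¬ of 0.66 = 0 (operand ≠ 0)
((A & C) -> ~((C & A) | (A & A))): 0.66 > 0, so result = 0
~A: Gödel ¬ of 0.66 = 0 (operand ≠ 0)
(B -> B): 0.03 ≤ 0.03, so result = 1
((B -> B) -> B): 1 > 0.03, so result = 0.03
(~A -> ((B -> B) -> B)): 0 ≤ 0.03, so result = 1
((~A -> ((B -> B) -> B)) -> C): 1 > 0.76, so result = 0.76
~((~A -> ((B -> B) -> B)) -> C): Gödel ¬ of 0.76 = 0 (operand ≠ 0)
(((A & C) -> ~((C & A) | (A & A))) -> ~((~A -> ((B -> B) -> B)) -> C)): 0 ≤ 0, so result = 1
~A: Gödel ¬ of 0.66 = 0 (operand ≠ 0)
(B -> B): 0.03 ≤ 0.03, so result = 1
((B -> B) -> B): 1 > 0.03, so result = 0.03
(~A -> ((B -> B) -> B)): 0 ≤ 0.03, so result = 1
((~A -> ((B -> B) -> B)) -> C): 1 > 0.76, so result = 0.76
~((~A -> ((B -> B) -> B)) -> C): Gödel ¬ of 0.76 = 0 (operand ≠ 0)
(A & C) = min(0.66, 0.76) = 0.66
(C & A) = min(0.76, 0.66) = 0.66
(A & A) = min(0.66, 0.66) = 0.66
((C & A) | (A & A)) = max(0.66, 0.66) = 0.66
~((C & A) | (A & A)): Gödel ¬ of 0.66 = 0 (operand ≠ 0)
((A & C) -> ~((C & A) | (A & A))): 0.66 > 0, so result = 0
(~((~A -> ((B -> B) -> B)) -> C) -> ((A & C) -> ~((C & A) | (A & A)))): 0 ≤ 0, so result = 1
((((A & C) -> ~((C & A) | (A & A))) -> ~((~A -> ((B -> B) -> B)) -> C)) | (~((~A -> ((B -> B) -> B)) -> C) -> ((A & C) -> ~((C & A) | (A & A))))) = max(1, 1) = 1

1.00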